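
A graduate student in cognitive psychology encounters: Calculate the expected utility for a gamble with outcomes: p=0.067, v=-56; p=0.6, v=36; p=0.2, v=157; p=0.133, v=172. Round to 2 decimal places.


EU = sum(p_i * v_i)
0.067 * -56 = -3.752
0.6 * 36 = 21.6
0.2 * 157 = 31.4
0.133 * 172 = 22.876
EU = -3.752 + 21.6 + 31.4 + 22.876
= 72.12


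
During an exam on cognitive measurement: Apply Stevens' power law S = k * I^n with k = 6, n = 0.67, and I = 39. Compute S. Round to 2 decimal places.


S = 6 * 39^0.67
39^0.67 = 11.6416
S = 6 * 11.6416
= 69.85


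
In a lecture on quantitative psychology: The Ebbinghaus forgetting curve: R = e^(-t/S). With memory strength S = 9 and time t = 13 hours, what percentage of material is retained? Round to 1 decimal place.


R = e^(-t/S)
-t/S = -13/9 = -1.444444
R = e^(-1.444444) = 0.235877
Percentage = 0.235877 * 100
= 23.6


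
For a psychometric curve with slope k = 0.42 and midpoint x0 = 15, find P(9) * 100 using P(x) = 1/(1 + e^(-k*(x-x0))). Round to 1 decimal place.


P(x) = 1/(1 + e^(-0.42*(9 - 15)))
Exponent = -0.42 * -6 = 2.52
e^(2.52) = 12.428597
P = 1/(1 + 12.428597) = 0.074468
Percentage = 7.4


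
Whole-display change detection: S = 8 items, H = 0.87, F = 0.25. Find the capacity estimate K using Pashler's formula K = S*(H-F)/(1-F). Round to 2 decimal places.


K = S * (H - F) / (1 - F)
H - F = 0.62
1 - F = 0.75
K = 8 * 0.62 / 0.75
= 6.61


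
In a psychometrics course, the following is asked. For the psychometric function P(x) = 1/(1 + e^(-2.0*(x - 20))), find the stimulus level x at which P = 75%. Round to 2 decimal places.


At P = 0.75: 0.75 = 1/(1 + e^(-k*(x-x0)))
Solving: e^(-k*(x-x0)) = 1/3
x = x0 + ln(3)/k
ln(3) = 1.0986
x = 20 + 1.0986/2.0
= 20 + 0.5493
= 20.55


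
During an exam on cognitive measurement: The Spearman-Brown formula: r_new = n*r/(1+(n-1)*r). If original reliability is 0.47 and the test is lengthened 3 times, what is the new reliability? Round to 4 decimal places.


r_new = n*r / (1 + (n-1)*r)
Numerator = 3 * 0.47 = 1.41
Denominator = 1 + 2 * 0.47 = 1.94
r_new = 1.41 / 1.94
= 0.7268


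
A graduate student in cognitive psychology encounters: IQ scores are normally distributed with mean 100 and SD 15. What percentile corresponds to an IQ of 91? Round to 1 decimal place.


z = (IQ - mean) / SD
z = (91 - 100) / 15 = -0.6
Percentile = Phi(-0.6) * 100
Phi(-0.6) = 0.274253
= 27.4


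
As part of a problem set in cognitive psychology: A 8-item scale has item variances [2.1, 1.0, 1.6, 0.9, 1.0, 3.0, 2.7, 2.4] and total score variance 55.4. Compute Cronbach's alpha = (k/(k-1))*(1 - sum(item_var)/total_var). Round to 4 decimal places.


alpha = (k/(k-1)) * (1 - sum(s_i^2)/s_total^2)
sum(item variances) = 14.7
k/(k-1) = 8/7 = 1.142857
1 - 14.7/55.4 = 1 - 0.265343 = 0.734657
alpha = 1.142857 * 0.734657
= 0.8396


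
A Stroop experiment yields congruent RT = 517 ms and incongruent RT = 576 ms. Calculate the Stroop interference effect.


Stroop effect = RT(incongruent) - RT(congruent)
= 576 - 517
= 59 ms


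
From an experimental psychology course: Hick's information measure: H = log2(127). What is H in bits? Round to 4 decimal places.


H = log2(n)
H = log2(127)
= 6.9887


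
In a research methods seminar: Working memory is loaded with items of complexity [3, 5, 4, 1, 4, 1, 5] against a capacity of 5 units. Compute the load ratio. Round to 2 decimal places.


Total complexity = 3 + 5 + 4 + 1 + 4 + 1 + 5 = 23
Load = total / capacity = 23 / 5
= 4.60


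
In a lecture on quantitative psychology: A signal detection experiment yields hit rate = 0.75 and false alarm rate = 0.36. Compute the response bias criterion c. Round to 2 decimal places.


c = -0.5 * (z(HR) + z(FAR))
z(0.75) = 0.6745
z(0.36) = -0.3585
c = -0.5 * (0.6745 + -0.3585)
= -0.5 * 0.316
= -0.16


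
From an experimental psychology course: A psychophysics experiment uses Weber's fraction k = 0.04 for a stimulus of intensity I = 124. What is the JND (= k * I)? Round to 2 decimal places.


JND = k * I
JND = 0.04 * 124
= 4.96


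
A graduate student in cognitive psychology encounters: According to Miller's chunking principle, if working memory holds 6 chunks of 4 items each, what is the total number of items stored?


Total items = chunks * items_per_chunk
= 6 * 4
= 24


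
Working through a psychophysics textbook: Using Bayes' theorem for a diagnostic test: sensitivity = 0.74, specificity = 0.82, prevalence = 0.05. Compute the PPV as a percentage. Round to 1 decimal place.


PPV = (sens * prev) / (sens * prev + (1-spec) * (1-prev))
Numerator = 0.74 * 0.05 = 0.037
P(positive and no disease) = (1 - spec) * (1 - prev) = (1 - 0.82) * (1 - 0.05) = 0.171
Denominator = 0.037 + 0.171 = 0.208
PPV = 0.037 / 0.208 = 0.177885
As percentage = 17.8


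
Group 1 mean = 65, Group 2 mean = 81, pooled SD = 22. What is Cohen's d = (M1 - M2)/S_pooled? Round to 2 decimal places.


Cohen's d = (M1 - M2) / S_pooled
= (65 - 81) / 22
= -16 / 22
= -0.73


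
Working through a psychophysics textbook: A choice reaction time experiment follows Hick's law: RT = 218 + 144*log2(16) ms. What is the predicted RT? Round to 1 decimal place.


RT = 218 + 144 * log2(16)
log2(16) = 4.0
RT = 218 + 144 * 4.0
= 218 + 576.0
= 794.0 ms


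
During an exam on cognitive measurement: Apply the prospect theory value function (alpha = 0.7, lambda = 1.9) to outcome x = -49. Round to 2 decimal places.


Since x = -49 < 0, use v(x) = -lambda*(-x)^alpha
(-x) = 49
49^0.7 = 15.2453
v(-49) = -1.9 * 15.2453
= -28.97


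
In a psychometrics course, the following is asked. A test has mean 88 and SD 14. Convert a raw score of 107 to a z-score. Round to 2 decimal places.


z = (X - mu) / sigma
= (107 - 88) / 14
= 19 / 14
= 1.36


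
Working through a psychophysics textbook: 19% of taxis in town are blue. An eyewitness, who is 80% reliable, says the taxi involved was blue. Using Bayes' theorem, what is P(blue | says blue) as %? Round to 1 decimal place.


P(blue | says blue) = P(says blue | blue)*P(blue) / [P(says blue | blue)*P(blue) + P(says blue | not blue)*P(not blue)]
Numerator = 0.8 * 0.19 = 0.152
False identification = 0.2 * 0.81 = 0.162
P = 0.152 / (0.152 + 0.162)
= 0.152 / 0.314
As percentage = 48.4


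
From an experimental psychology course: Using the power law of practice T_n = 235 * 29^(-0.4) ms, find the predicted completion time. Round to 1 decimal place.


T_n = 235 * 29^(-0.4)
29^(-0.4) = 0.26004
T_n = 235 * 0.26004
= 61.1 ms


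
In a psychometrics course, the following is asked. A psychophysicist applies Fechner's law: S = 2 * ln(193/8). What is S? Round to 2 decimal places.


S = 2 * ln(193/8)
I/I0 = 24.125
ln(24.125) = 3.1832
S = 2 * 3.1832
= 6.37


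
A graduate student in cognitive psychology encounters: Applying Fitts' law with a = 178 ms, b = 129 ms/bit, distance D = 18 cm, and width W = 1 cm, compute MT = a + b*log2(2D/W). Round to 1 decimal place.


MT = 178 + 129 * log2(2*18/1)
2D/W = 36.0
log2(36.0) = 5.1699
MT = 178 + 129 * 5.1699
= 844.9 ms


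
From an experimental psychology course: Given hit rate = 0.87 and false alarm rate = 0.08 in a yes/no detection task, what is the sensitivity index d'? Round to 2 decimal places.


d' = z(HR) - z(FAR)
z(0.87) = 1.1264
z(0.08) = -1.4051
d' = 1.1264 - -1.4051
= 2.53


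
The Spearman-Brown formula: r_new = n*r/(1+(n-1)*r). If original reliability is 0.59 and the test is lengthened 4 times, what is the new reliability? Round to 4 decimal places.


r_new = n*r / (1 + (n-1)*r)
Numerator = 4 * 0.59 = 2.36
Denominator = 1 + 3 * 0.59 = 2.77
r_new = 2.36 / 2.77
= 0.8520


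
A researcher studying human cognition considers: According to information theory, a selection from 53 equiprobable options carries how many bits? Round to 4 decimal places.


H = log2(n)
H = log2(53)
= 5.7279


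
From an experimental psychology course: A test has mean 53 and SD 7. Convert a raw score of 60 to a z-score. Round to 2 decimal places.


z = (X - mu) / sigma
= (60 - 53) / 7
= 7 / 7
= 1.00


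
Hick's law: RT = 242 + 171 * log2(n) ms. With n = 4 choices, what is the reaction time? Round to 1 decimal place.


RT = 242 + 171 * log2(4)
log2(4) = 2.0
RT = 242 + 171 * 2.0
= 242 + 342.0
= 584.0 ms


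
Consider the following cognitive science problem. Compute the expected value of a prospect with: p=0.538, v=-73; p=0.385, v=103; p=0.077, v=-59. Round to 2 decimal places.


EU = sum(p_i * v_i)
0.538 * -73 = -39.274
0.385 * 103 = 39.655
0.077 * -59 = -4.543
EU = -39.274 + 39.655 + -4.543
= -4.16


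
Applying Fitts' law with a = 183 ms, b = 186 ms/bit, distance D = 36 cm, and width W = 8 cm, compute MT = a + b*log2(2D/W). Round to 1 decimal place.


MT = 183 + 186 * log2(2*36/8)
2D/W = 9.0
log2(9.0) = 3.1699
MT = 183 + 186 * 3.1699
= 772.6 ms


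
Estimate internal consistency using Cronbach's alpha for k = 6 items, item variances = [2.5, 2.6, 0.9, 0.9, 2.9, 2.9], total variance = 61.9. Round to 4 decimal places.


alpha = (k/(k-1)) * (1 - sum(s_i^2)/s_total^2)
sum(item variances) = 12.7
k/(k-1) = 6/5 = 1.2
1 - 12.7/61.9 = 1 - 0.20517 = 0.79483
alpha = 1.2 * 0.79483
= 0.9538


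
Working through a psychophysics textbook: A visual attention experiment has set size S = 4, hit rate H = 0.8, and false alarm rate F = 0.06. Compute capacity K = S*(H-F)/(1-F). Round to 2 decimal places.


K = S * (H - F) / (1 - F)
H - F = 0.74
1 - F = 0.94
K = 4 * 0.74 / 0.94
= 3.15


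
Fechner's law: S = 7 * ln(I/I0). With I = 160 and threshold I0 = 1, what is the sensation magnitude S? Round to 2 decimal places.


S = 7 * ln(160/1)
I/I0 = 160.0
ln(160.0) = 5.0752
S = 7 * 5.0752
= 35.53


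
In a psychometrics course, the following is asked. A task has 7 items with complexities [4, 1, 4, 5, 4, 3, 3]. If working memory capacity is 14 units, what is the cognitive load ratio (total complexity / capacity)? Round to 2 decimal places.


Total complexity = 4 + 1 + 4 + 5 + 4 + 3 + 3 = 24
Load = total / capacity = 24 / 14
= 1.71


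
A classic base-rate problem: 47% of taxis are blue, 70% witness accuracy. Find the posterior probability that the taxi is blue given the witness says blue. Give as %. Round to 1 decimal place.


P(blue | says blue) = P(says blue | blue)*P(blue) / [P(says blue | blue)*P(blue) + P(says blue | not blue)*P(not blue)]
Numerator = 0.7 * 0.47 = 0.329
False identification = 0.3 * 0.53 = 0.159
P = 0.329 / (0.329 + 0.159)
= 0.329 / 0.488
As percentage = 67.4


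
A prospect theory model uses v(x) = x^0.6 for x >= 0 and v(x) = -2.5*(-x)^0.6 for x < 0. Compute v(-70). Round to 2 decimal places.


Since x = -70 < 0, use v(x) = -lambda*(-x)^alpha
(-x) = 70
70^0.6 = 12.7955
v(-70) = -2.5 * 12.7955
= -31.99


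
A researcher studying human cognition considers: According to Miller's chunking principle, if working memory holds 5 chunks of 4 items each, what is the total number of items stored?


Total items = chunks * items_per_chunk
= 5 * 4
= 20


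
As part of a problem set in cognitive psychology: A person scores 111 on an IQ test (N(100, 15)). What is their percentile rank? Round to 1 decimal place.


z = (IQ - mean) / SD
z = (111 - 100) / 15 = 0.7333
Percentile = Phi(0.7333) * 100
Phi(0.7333) = 0.768312
= 76.8


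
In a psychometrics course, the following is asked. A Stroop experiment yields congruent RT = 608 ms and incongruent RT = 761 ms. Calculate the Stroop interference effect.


Stroop effect = RT(incongruent) - RT(congruent)
= 761 - 608
= 153 ms


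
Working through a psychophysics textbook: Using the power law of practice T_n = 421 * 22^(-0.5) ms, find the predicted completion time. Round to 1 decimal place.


T_n = 421 * 22^(-0.5)
22^(-0.5) = 0.213201
T_n = 421 * 0.213201
= 89.8 ms


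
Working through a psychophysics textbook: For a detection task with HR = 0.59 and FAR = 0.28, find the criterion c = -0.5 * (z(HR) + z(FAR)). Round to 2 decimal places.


c = -0.5 * (z(HR) + z(FAR))
z(0.59) = 0.2275
z(0.28) = -0.5828
c = -0.5 * (0.2275 + -0.5828)
= -0.5 * -0.3553
= 0.18


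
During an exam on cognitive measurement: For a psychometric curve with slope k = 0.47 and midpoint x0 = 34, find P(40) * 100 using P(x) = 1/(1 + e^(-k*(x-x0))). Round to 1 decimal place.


P(x) = 1/(1 + e^(-0.47*(40 - 34)))
Exponent = -0.47 * 6 = -2.82
e^(-2.82) = 0.059606
P = 1/(1 + 0.059606) = 0.943747
Percentage = 94.4


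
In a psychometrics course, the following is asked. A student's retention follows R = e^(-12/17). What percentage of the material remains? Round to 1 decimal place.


R = e^(-t/S)
-t/S = -12/17 = -0.705882
R = e^(-0.705882) = 0.493673
Percentage = 0.493673 * 100
= 49.4


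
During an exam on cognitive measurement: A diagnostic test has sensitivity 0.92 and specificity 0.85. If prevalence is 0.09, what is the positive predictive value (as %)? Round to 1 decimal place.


PPV = (sens * prev) / (sens * prev + (1-spec) * (1-prev))
Numerator = 0.92 * 0.09 = 0.0828
P(positive and no disease) = (1 - spec) * (1 - prev) = (1 - 0.85) * (1 - 0.09) = 0.1365
Denominator = 0.0828 + 0.1365 = 0.2193
PPV = 0.0828 / 0.2193 = 0.377565
As percentage = 37.8


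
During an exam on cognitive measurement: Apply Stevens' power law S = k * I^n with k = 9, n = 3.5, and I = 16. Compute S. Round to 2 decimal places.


S = 9 * 16^3.5
16^3.5 = 16384.0
S = 9 * 16384.0
= 147456.00


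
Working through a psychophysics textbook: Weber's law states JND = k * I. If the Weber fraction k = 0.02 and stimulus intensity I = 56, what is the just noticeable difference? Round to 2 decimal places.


JND = k * I
JND = 0.02 * 56
= 1.12


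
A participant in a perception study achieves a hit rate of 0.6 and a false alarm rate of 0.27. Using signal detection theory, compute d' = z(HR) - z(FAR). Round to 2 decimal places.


d' = z(HR) - z(FAR)
z(0.6) = 0.2533
z(0.27) = -0.6128
d' = 0.2533 - -0.6128
= 0.87


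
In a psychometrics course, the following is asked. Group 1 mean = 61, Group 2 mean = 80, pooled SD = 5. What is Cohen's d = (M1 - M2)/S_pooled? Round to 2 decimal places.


Cohen's d = (M1 - M2) / S_pooled
= (61 - 80) / 5
= -19 / 5
= -3.80


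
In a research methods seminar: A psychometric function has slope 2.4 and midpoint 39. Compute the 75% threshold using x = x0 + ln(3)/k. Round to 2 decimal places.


At P = 0.75: 0.75 = 1/(1 + e^(-k*(x-x0)))
Solving: e^(-k*(x-x0)) = 1/3
x = x0 + ln(3)/k
ln(3) = 1.0986
x = 39 + 1.0986/2.4
= 39 + 0.4578
= 39.46


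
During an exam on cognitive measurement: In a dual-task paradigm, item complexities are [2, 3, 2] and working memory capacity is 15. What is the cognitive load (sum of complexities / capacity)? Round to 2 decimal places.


Total complexity = 2 + 3 + 2 = 7
Load = total / capacity = 7 / 15
= 0.47


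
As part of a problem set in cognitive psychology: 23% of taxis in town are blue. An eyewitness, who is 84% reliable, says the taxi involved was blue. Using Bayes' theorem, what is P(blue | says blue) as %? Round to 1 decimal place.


P(blue | says blue) = P(says blue | blue)*P(blue) / [P(says blue | blue)*P(blue) + P(says blue | not blue)*P(not blue)]
Numerator = 0.84 * 0.23 = 0.1932
False identification = 0.16 * 0.77 = 0.1232
P = 0.1932 / (0.1932 + 0.1232)
= 0.1932 / 0.3164
As percentage = 61.1


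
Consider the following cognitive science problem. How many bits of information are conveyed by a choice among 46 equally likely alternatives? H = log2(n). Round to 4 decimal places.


H = log2(n)
H = log2(46)
= 5.5236


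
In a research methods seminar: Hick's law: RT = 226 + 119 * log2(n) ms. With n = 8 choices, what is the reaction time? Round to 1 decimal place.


RT = 226 + 119 * log2(8)
log2(8) = 3.0
RT = 226 + 119 * 3.0
= 226 + 357.0
= 583.0 ms


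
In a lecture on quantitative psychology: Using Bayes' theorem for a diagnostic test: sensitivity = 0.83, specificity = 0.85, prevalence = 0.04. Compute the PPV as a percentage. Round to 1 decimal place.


PPV = (sens * prev) / (sens * prev + (1-spec) * (1-prev))
Numerator = 0.83 * 0.04 = 0.0332
P(positive and no disease) = (1 - spec) * (1 - prev) = (1 - 0.85) * (1 - 0.04) = 0.144
Denominator = 0.0332 + 0.144 = 0.1772
PPV = 0.0332 / 0.1772 = 0.187359
As percentage = 18.7


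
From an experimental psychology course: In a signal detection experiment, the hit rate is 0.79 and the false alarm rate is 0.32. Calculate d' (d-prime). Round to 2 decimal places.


d' = z(HR) - z(FAR)
z(0.79) = 0.8064
z(0.32) = -0.4677
d' = 0.8064 - -0.4677
= 1.27


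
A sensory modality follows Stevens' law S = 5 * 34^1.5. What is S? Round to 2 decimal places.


S = 5 * 34^1.5
34^1.5 = 198.2524
S = 5 * 198.2524
= 991.26


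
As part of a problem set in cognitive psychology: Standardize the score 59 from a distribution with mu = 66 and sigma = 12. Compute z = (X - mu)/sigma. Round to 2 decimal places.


z = (X - mu) / sigma
= (59 - 66) / 12
= -7 / 12
= -0.58


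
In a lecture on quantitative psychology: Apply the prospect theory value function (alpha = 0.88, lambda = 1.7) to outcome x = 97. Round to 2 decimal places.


Since x = 97 >= 0, use v(x) = x^0.88
97^0.88 = 56.0221
v(97) = 56.02


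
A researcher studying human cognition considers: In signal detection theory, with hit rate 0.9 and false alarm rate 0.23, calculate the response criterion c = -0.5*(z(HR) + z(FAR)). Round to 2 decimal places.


c = -0.5 * (z(HR) + z(FAR))
z(0.9) = 1.2816
z(0.23) = -0.7388
c = -0.5 * (1.2816 + -0.7388)
= -0.5 * 0.5428
= -0.27


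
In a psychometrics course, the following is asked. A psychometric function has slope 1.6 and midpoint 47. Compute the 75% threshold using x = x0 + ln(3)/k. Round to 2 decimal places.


At P = 0.75: 0.75 = 1/(1 + e^(-k*(x-x0)))
Solving: e^(-k*(x-x0)) = 1/3
x = x0 + ln(3)/k
ln(3) = 1.0986
x = 47 + 1.0986/1.6
= 47 + 0.6866
= 47.69


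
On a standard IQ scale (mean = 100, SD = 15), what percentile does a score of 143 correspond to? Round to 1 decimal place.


z = (IQ - mean) / SD
z = (143 - 100) / 15 = 2.8667
Percentile = Phi(2.8667) * 100
Phi(2.8667) = 0.997926
= 99.8


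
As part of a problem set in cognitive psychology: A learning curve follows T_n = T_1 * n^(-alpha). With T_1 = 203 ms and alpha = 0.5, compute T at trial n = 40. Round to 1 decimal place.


T_n = 203 * 40^(-0.5)
40^(-0.5) = 0.158114
T_n = 203 * 0.158114
= 32.1 ms


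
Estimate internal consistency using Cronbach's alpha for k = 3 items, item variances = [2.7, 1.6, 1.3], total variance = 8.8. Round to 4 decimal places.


alpha = (k/(k-1)) * (1 - sum(s_i^2)/s_total^2)
sum(item variances) = 5.6
k/(k-1) = 3/2 = 1.5
1 - 5.6/8.8 = 1 - 0.636364 = 0.363636
alpha = 1.5 * 0.363636
= 0.5455


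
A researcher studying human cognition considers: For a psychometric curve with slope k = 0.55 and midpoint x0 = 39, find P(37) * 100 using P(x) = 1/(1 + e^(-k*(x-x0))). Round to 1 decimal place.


P(x) = 1/(1 + e^(-0.55*(37 - 39)))
Exponent = -0.55 * -2 = 1.1
e^(1.1) = 3.004166
P = 1/(1 + 3.004166) = 0.24974
Percentage = 25.0


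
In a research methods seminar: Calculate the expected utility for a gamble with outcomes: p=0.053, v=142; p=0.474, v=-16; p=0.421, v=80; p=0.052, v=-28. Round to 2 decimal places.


EU = sum(p_i * v_i)
0.053 * 142 = 7.526
0.474 * -16 = -7.584
0.421 * 80 = 33.68
0.052 * -28 = -1.456
EU = 7.526 + -7.584 + 33.68 + -1.456
= 32.17


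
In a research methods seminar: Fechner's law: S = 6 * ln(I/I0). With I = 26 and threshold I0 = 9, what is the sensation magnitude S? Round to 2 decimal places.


S = 6 * ln(26/9)
I/I0 = 2.888889
ln(2.888889) = 1.0609
S = 6 * 1.0609
= 6.37


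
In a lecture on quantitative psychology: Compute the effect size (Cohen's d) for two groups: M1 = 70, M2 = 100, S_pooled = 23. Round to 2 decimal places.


Cohen's d = (M1 - M2) / S_pooled
= (70 - 100) / 23
= -30 / 23
= -1.30


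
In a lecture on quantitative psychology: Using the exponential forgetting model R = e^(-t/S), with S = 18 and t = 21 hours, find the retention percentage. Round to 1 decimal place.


R = e^(-t/S)
-t/S = -21/18 = -1.166667
R = e^(-1.166667) = 0.311403
Percentage = 0.311403 * 100
= 31.1


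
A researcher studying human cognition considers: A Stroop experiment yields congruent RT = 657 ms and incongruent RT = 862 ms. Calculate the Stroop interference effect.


Stroop effect = RT(incongruent) - RT(congruent)
= 862 - 657
= 205 ms


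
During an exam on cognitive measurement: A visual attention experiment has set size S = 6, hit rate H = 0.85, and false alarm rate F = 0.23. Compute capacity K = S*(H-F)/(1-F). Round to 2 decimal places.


K = S * (H - F) / (1 - F)
H - F = 0.62
1 - F = 0.77
K = 6 * 0.62 / 0.77
= 4.83


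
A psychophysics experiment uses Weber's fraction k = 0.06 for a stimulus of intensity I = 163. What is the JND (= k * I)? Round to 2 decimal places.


JND = k * I
JND = 0.06 * 163
= 9.78


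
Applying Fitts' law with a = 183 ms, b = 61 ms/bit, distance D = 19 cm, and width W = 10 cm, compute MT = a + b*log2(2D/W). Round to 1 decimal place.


MT = 183 + 61 * log2(2*19/10)
2D/W = 3.8
log2(3.8) = 1.926
MT = 183 + 61 * 1.926
= 300.5 ms


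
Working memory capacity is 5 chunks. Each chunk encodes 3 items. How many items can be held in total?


Total items = chunks * items_per_chunk
= 5 * 3
= 15


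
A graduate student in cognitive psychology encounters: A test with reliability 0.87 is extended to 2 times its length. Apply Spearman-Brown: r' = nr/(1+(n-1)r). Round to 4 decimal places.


r_new = n*r / (1 + (n-1)*r)
Numerator = 2 * 0.87 = 1.74
Denominator = 1 + 1 * 0.87 = 1.87
r_new = 1.74 / 1.87
= 0.9305


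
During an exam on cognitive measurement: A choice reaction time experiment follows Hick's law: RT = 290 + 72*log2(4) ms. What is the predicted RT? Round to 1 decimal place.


RT = 290 + 72 * log2(4)
log2(4) = 2.0
RT = 290 + 72 * 2.0
= 290 + 144.0
= 434.0 ms


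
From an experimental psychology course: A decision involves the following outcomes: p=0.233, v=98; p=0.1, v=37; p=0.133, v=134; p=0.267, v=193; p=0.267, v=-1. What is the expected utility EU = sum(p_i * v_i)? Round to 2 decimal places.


EU = sum(p_i * v_i)
0.233 * 98 = 22.834
0.1 * 37 = 3.7
0.133 * 134 = 17.822
0.267 * 193 = 51.531
0.267 * -1 = -0.267
EU = 22.834 + 3.7 + 17.822 + 51.531 + -0.267
= 95.62


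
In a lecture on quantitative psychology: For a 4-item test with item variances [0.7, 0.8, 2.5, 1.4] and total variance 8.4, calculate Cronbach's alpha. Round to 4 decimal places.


alpha = (k/(k-1)) * (1 - sum(s_i^2)/s_total^2)
sum(item variances) = 5.4
k/(k-1) = 4/3 = 1.333333
1 - 5.4/8.4 = 1 - 0.642857 = 0.357143
alpha = 1.333333 * 0.357143
= 0.4762


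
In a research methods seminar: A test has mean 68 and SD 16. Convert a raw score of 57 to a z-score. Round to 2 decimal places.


z = (X - mu) / sigma
= (57 - 68) / 16
= -11 / 16
= -0.69


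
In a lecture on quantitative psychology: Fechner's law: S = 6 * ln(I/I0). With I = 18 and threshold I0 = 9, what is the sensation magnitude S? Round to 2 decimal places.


S = 6 * ln(18/9)
I/I0 = 2.0
ln(2.0) = 0.6931
S = 6 * 0.6931
= 4.16


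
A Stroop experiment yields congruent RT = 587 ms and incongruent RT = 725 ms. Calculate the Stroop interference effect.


Stroop effect = RT(incongruent) - RT(congruent)
= 725 - 587
= 138 ms


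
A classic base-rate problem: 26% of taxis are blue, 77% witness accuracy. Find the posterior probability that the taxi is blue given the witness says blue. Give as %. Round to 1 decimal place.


P(blue | says blue) = P(says blue | blue)*P(blue) / [P(says blue | blue)*P(blue) + P(says blue | not blue)*P(not blue)]
Numerator = 0.77 * 0.26 = 0.2002
False identification = 0.23 * 0.74 = 0.1702
P = 0.2002 / (0.2002 + 0.1702)
= 0.2002 / 0.3704
As percentage = 54.0


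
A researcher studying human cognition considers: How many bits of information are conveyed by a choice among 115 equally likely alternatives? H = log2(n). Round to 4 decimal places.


H = log2(n)
H = log2(115)
= 6.8455


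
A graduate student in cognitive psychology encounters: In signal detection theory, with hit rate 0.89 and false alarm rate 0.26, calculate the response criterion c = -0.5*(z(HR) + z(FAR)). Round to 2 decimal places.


c = -0.5 * (z(HR) + z(FAR))
z(0.89) = 1.2265
z(0.26) = -0.6433
c = -0.5 * (1.2265 + -0.6433)
= -0.5 * 0.5832
= -0.29


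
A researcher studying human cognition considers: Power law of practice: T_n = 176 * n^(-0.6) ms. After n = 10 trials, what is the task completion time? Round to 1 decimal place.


T_n = 176 * 10^(-0.6)
10^(-0.6) = 0.251189
T_n = 176 * 0.251189
= 44.2 ms


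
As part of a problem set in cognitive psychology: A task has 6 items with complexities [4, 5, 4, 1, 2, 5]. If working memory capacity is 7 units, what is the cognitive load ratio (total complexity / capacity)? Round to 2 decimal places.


Total complexity = 4 + 5 + 4 + 1 + 2 + 5 = 21
Load = total / capacity = 21 / 7
= 3.00


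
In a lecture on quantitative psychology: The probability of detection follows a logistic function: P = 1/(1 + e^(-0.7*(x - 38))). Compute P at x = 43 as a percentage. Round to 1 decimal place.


P(x) = 1/(1 + e^(-0.7*(43 - 38)))
Exponent = -0.7 * 5 = -3.5
e^(-3.5) = 0.030197
P = 1/(1 + 0.030197) = 0.970688
Percentage = 97.1


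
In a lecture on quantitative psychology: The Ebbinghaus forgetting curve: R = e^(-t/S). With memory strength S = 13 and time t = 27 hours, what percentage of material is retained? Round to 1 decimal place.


R = e^(-t/S)
-t/S = -27/13 = -2.076923
R = e^(-2.076923) = 0.125315
Percentage = 0.125315 * 100
= 12.5


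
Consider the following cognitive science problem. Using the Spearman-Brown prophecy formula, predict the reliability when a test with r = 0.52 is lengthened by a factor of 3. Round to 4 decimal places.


r_new = n*r / (1 + (n-1)*r)
Numerator = 3 * 0.52 = 1.56
Denominator = 1 + 2 * 0.52 = 2.04
r_new = 1.56 / 2.04
= 0.7647


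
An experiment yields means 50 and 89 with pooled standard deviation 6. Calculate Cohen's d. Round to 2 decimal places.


Cohen's d = (M1 - M2) / S_pooled
= (50 - 89) / 6
= -39 / 6
= -6.50


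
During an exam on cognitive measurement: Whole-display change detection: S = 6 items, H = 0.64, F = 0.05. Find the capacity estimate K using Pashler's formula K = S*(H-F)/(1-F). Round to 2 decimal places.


K = S * (H - F) / (1 - F)
H - F = 0.59
1 - F = 0.95
K = 6 * 0.59 / 0.95
= 3.73


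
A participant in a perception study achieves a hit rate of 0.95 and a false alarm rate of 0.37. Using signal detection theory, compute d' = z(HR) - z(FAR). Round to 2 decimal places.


d' = z(HR) - z(FAR)
z(0.95) = 1.6449
z(0.37) = -0.3319
d' = 1.6449 - -0.3319
= 1.98


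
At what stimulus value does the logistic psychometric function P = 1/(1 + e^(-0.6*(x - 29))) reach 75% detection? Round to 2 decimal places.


At P = 0.75: 0.75 = 1/(1 + e^(-k*(x-x0)))
Solving: e^(-k*(x-x0)) = 1/3
x = x0 + ln(3)/k
ln(3) = 1.0986
x = 29 + 1.0986/0.6
= 29 + 1.831
= 30.83


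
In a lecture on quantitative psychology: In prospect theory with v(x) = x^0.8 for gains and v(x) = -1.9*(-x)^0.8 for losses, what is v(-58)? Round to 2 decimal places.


Since x = -58 < 0, use v(x) = -lambda*(-x)^alpha
(-x) = 58
58^0.8 = 25.7479
v(-58) = -1.9 * 25.7479
= -48.92


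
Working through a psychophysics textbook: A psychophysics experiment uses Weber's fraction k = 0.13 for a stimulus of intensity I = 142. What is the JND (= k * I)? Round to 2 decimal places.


JND = k * I
JND = 0.13 * 142
= 18.46


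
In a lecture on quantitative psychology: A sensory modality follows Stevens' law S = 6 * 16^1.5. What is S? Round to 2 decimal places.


S = 6 * 16^1.5
16^1.5 = 64.0
S = 6 * 64.0
= 384.00


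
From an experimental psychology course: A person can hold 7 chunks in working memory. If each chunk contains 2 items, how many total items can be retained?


Total items = chunks * items_per_chunk
= 7 * 2
= 14


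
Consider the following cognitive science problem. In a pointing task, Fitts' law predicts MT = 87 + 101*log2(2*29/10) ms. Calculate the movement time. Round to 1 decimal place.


MT = 87 + 101 * log2(2*29/10)
2D/W = 5.8
log2(5.8) = 2.5361
MT = 87 + 101 * 2.5361
= 343.1 ms


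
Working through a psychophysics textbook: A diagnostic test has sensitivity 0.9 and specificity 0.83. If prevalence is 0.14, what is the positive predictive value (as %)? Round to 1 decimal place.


PPV = (sens * prev) / (sens * prev + (1-spec) * (1-prev))
Numerator = 0.9 * 0.14 = 0.126
P(positive and no disease) = (1 - spec) * (1 - prev) = (1 - 0.83) * (1 - 0.14) = 0.1462
Denominator = 0.126 + 0.1462 = 0.2722
PPV = 0.126 / 0.2722 = 0.462895
As percentage = 46.3


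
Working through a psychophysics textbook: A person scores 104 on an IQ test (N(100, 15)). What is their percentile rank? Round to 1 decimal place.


z = (IQ - mean) / SD
z = (104 - 100) / 15 = 0.2667
Percentile = Phi(0.2667) * 100
Phi(0.2667) = 0.60515
= 60.5


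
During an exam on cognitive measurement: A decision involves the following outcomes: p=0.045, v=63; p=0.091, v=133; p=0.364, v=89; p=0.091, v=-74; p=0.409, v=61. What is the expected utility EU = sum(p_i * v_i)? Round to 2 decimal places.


EU = sum(p_i * v_i)
0.045 * 63 = 2.835
0.091 * 133 = 12.103
0.364 * 89 = 32.396
0.091 * -74 = -6.734
0.409 * 61 = 24.949
EU = 2.835 + 12.103 + 32.396 + -6.734 + 24.949
= 65.55


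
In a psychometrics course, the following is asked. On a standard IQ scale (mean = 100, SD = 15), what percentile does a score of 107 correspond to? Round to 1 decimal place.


z = (IQ - mean) / SD
z = (107 - 100) / 15 = 0.4667
Percentile = Phi(0.4667) * 100
Phi(0.4667) = 0.679643
= 68.0


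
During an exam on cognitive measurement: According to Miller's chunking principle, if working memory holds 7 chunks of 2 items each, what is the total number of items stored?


Total items = chunks * items_per_chunk
= 7 * 2
= 14


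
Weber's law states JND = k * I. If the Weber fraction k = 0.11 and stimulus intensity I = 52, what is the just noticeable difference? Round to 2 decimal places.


JND = k * I
JND = 0.11 * 52
= 5.72


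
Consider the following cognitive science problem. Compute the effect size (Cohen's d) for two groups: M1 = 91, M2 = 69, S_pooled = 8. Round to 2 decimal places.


Cohen's d = (M1 - M2) / S_pooled
= (91 - 69) / 8
= 22 / 8
= 2.75


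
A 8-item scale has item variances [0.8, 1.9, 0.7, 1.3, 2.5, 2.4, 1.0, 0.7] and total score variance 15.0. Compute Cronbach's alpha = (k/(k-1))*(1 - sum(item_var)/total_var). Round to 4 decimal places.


alpha = (k/(k-1)) * (1 - sum(s_i^2)/s_total^2)
sum(item variances) = 11.3
k/(k-1) = 8/7 = 1.142857
1 - 11.3/15.0 = 1 - 0.753333 = 0.246667
alpha = 1.142857 * 0.246667
= 0.2819


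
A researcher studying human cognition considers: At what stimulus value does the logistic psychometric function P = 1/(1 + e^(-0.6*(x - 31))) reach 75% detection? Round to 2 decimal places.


At P = 0.75: 0.75 = 1/(1 + e^(-k*(x-x0)))
Solving: e^(-k*(x-x0)) = 1/3
x = x0 + ln(3)/k
ln(3) = 1.0986
x = 31 + 1.0986/0.6
= 31 + 1.831
= 32.83


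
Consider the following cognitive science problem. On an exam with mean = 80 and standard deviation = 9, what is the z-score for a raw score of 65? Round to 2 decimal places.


z = (X - mu) / sigma
= (65 - 80) / 9
= -15 / 9
= -1.67


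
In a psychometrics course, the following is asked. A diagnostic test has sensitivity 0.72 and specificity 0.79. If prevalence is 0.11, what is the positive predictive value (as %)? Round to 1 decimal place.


PPV = (sens * prev) / (sens * prev + (1-spec) * (1-prev))
Numerator = 0.72 * 0.11 = 0.0792
P(positive and no disease) = (1 - spec) * (1 - prev) = (1 - 0.79) * (1 - 0.11) = 0.1869
Denominator = 0.0792 + 0.1869 = 0.2661
PPV = 0.0792 / 0.2661 = 0.297632
As percentage = 29.8


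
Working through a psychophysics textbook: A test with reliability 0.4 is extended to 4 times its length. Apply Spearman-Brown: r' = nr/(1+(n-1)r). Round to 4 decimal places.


r_new = n*r / (1 + (n-1)*r)
Numerator = 4 * 0.4 = 1.6
Denominator = 1 + 3 * 0.4 = 2.2
r_new = 1.6 / 2.2
= 0.7273


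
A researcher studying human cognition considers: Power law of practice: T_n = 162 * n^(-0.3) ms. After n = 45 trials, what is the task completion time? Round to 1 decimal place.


T_n = 162 * 45^(-0.3)
45^(-0.3) = 0.31918
T_n = 162 * 0.31918
= 51.7 ms


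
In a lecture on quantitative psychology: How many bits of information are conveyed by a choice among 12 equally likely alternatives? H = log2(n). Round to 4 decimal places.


H = log2(n)
H = log2(12)
= 3.5850


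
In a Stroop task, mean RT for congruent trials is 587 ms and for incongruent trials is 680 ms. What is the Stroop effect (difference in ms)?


Stroop effect = RT(incongruent) - RT(congruent)
= 680 - 587
= 93 ms


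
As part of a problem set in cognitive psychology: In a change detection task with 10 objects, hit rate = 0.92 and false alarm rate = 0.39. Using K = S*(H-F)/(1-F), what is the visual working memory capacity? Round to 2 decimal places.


K = S * (H - F) / (1 - F)
H - F = 0.53
1 - F = 0.61
K = 10 * 0.53 / 0.61
= 8.69


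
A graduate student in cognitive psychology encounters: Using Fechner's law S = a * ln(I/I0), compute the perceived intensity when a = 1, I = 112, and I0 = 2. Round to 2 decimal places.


S = 1 * ln(112/2)
I/I0 = 56.0
ln(56.0) = 4.0254
S = 1 * 4.0254
= 4.03


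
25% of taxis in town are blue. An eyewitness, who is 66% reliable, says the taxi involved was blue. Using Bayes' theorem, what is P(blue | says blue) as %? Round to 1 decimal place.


P(blue | says blue) = P(says blue | blue)*P(blue) / [P(says blue | blue)*P(blue) + P(says blue | not blue)*P(not blue)]
Numerator = 0.66 * 0.25 = 0.165
False identification = 0.34 * 0.75 = 0.255
P = 0.165 / (0.165 + 0.255)
= 0.165 / 0.42
As percentage = 39.3


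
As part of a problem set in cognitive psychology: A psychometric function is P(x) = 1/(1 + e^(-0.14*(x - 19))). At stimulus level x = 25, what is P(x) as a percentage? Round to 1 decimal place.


P(x) = 1/(1 + e^(-0.14*(25 - 19)))
Exponent = -0.14 * 6 = -0.84
e^(-0.84) = 0.431711
P = 1/(1 + 0.431711) = 0.698465
Percentage = 69.8


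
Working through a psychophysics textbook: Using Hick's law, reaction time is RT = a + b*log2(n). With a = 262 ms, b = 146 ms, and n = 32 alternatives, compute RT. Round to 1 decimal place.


RT = 262 + 146 * log2(32)
log2(32) = 5.0
RT = 262 + 146 * 5.0
= 262 + 730.0
= 992.0 ms


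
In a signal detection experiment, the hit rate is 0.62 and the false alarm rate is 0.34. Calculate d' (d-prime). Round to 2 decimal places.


d' = z(HR) - z(FAR)
z(0.62) = 0.3055
z(0.34) = -0.4125
d' = 0.3055 - -0.4125
= 0.72


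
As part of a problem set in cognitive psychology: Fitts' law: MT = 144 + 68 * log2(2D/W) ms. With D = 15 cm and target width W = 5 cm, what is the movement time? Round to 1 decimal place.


MT = 144 + 68 * log2(2*15/5)
2D/W = 6.0
log2(6.0) = 2.585
MT = 144 + 68 * 2.585
= 319.8 ms


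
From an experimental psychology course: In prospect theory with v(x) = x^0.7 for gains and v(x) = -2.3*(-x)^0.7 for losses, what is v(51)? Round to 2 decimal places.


Since x = 51 >= 0, use v(x) = x^0.7
51^0.7 = 15.6783
v(51) = 15.68


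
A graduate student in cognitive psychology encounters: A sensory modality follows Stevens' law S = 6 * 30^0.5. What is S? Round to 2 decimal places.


S = 6 * 30^0.5
30^0.5 = 5.4772
S = 6 * 5.4772
= 32.86


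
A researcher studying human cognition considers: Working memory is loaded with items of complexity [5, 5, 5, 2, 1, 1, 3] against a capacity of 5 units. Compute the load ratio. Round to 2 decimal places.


Total complexity = 5 + 5 + 5 + 2 + 1 + 1 + 3 = 22
Load = total / capacity = 22 / 5
= 4.40


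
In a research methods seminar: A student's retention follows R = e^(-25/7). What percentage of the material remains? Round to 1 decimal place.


R = e^(-t/S)
-t/S = -25/7 = -3.571429
R = e^(-3.571429) = 0.028116
Percentage = 0.028116 * 100
= 2.8


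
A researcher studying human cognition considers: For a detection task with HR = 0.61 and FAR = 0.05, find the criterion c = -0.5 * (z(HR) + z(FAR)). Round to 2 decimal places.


c = -0.5 * (z(HR) + z(FAR))
z(0.61) = 0.2793
z(0.05) = -1.6449
c = -0.5 * (0.2793 + -1.6449)
= -0.5 * -1.3656
= 0.68


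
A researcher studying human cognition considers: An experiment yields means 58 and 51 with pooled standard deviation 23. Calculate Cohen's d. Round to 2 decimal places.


Cohen's d = (M1 - M2) / S_pooled
= (58 - 51) / 23
= 7 / 23
= 0.30


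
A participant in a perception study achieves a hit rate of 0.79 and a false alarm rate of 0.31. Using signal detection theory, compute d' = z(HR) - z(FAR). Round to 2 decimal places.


d' = z(HR) - z(FAR)
z(0.79) = 0.8064
z(0.31) = -0.4959
d' = 0.8064 - -0.4959
= 1.30


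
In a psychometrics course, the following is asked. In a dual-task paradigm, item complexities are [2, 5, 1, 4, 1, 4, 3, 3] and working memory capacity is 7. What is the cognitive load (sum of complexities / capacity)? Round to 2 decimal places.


Total complexity = 2 + 5 + 1 + 4 + 1 + 4 + 3 + 3 = 23
Load = total / capacity = 23 / 7
= 3.29


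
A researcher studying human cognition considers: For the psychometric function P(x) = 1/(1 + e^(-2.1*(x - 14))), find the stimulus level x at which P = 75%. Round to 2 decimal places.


At P = 0.75: 0.75 = 1/(1 + e^(-k*(x-x0)))
Solving: e^(-k*(x-x0)) = 1/3
x = x0 + ln(3)/k
ln(3) = 1.0986
x = 14 + 1.0986/2.1
= 14 + 0.5231
= 14.52


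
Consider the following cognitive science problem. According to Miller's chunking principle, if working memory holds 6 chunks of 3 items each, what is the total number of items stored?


Total items = chunks * items_per_chunk
= 6 * 3
= 18


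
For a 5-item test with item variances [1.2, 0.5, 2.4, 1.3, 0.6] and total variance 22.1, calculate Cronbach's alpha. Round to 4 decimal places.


alpha = (k/(k-1)) * (1 - sum(s_i^2)/s_total^2)
sum(item variances) = 6.0
k/(k-1) = 5/4 = 1.25
1 - 6.0/22.1 = 1 - 0.271493 = 0.728507
alpha = 1.25 * 0.728507
= 0.9106


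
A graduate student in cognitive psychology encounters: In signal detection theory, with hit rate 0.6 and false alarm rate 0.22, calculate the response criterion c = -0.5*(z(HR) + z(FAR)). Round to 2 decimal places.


c = -0.5 * (z(HR) + z(FAR))
z(0.6) = 0.2533
z(0.22) = -0.7722
c = -0.5 * (0.2533 + -0.7722)
= -0.5 * -0.5189
= 0.26


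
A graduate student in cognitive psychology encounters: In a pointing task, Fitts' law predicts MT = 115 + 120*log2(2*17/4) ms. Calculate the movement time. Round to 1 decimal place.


MT = 115 + 120 * log2(2*17/4)
2D/W = 8.5
log2(8.5) = 3.0875
MT = 115 + 120 * 3.0875
= 485.5 ms


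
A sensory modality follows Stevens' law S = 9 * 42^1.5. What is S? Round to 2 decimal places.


S = 9 * 42^1.5
42^1.5 = 272.1911
S = 9 * 272.1911
= 2449.72


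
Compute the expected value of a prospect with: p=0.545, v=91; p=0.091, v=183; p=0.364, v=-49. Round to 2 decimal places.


EU = sum(p_i * v_i)
0.545 * 91 = 49.595
0.091 * 183 = 16.653
0.364 * -49 = -17.836
EU = 49.595 + 16.653 + -17.836
= 48.41


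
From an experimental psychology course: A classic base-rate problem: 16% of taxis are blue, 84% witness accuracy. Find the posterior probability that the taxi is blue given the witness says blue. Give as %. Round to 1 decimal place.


P(blue | says blue) = P(says blue | blue)*P(blue) / [P(says blue | blue)*P(blue) + P(says blue | not blue)*P(not blue)]
Numerator = 0.84 * 0.16 = 0.1344
False identification = 0.16 * 0.84 = 0.1344
P = 0.1344 / (0.1344 + 0.1344)
= 0.1344 / 0.2688
As percentage = 50.0


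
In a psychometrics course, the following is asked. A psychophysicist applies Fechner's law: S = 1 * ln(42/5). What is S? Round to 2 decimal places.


S = 1 * ln(42/5)
I/I0 = 8.4
ln(8.4) = 2.1282
S = 1 * 2.1282
= 2.13
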